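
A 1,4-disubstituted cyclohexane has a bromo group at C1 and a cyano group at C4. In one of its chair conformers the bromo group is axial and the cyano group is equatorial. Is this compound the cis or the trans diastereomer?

C1 and C4 have opposite parity, so their axial bonds point in opposite directions.
With opposite-parity carbons, two substituents on the same face are one axial and one equatorial; opposite faces give both axial or both equatorial.
Here the groups are axial/equatorial → same face → cis.

cis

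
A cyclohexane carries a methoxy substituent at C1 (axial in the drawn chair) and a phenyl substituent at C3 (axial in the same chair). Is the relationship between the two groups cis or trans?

C1 and C3 have the same parity, so their axial bonds point in the same direction.
With same-parity carbons, two substituents on the same face are both axial or both equatorial; opposite faces give one of each.
Here the groups are axial/axial → same face → cis.

cis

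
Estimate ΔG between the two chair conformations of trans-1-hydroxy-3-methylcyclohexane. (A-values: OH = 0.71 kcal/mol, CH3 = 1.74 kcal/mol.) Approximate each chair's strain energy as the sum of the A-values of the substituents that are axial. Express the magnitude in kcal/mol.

1.03 kcal/mol

C1 and C3 have the same parity, so for the trans isomer the two substituents are one axial and one equatorial in each chair.
Chair I (hydroxyl axial, methyl equatorial): E = 0.71 kcal/mol.
Chair II (hydroxyl equatorial, methyl axial): E = 1.74 kcal/mol.
ΔE = 1.74 − 0.71 = 1.03 kcal/mol; chair I is more stable.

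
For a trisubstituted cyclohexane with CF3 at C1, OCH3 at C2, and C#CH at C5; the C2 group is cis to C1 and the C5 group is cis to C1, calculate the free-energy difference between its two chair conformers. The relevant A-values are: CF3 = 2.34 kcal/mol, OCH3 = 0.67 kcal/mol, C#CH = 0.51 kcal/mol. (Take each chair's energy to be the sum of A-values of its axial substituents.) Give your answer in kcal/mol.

Chair I (trifluoromethyl axial, methoxy equatorial, ethynyl axial): E = 2.85 kcal/mol.
Chair II (trifluoromethyl equatorial, methoxy axial, ethynyl equatorial): E = 0.67 kcal/mol.
ΔE = 2.85 − 0.67 = 2.18 kcal/mol; chair II is more stable.

2.18 kcal/mol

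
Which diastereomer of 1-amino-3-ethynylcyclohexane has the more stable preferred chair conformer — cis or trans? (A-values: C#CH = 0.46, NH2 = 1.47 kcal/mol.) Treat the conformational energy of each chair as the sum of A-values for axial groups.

cis

At 1,3 positions (parity same): cis → (e,e or a,a); trans → (a,e or e,a).
Best chair for cis: E = 0.00 kcal/mol; best chair for trans: E = 0.46 kcal/mol.
The cis isomer is lower by 0.46 kcal/mol.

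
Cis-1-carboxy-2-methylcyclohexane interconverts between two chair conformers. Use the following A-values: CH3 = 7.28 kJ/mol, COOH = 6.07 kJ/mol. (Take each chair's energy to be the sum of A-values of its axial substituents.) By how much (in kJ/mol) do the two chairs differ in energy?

1.21 kJ/mol

C1 and C2 have opposite parity, so for the cis isomer the two substituents are one axial and one equatorial in each chair.
Chair I (methyl axial, carboxyl equatorial): E = 7.28 kJ/mol.
Chair II (methyl equatorial, carboxyl axial): E = 6.07 kJ/mol.
ΔE = 7.28 − 6.07 = 1.21 kJ/mol; chair II is more stable.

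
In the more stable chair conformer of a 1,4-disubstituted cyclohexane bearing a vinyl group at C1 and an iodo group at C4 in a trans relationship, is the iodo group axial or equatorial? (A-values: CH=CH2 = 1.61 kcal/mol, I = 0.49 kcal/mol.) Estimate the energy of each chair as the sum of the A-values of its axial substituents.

equatorial

C1 and C4 have opposite parity, so for the trans isomer the two substituents are e,e in one chair and a,a in the other.
Chair I (vinyl axial, iodo axial): E = 2.10 kcal/mol.
Chair II (vinyl equatorial, iodo equatorial): E = 0.00 kcal/mol.
Chair II is the more stable (lower-energy) conformer, and in that chair the iodo group is equatorial.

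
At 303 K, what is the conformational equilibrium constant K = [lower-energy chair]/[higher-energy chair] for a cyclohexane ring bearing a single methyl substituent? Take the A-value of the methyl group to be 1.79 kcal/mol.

K ≈ 19.6

One chair has the methyl group axial (E = 1.79 kcal/mol) and the other has it equatorial (E = 0).
ΔG = 1.79 kcal/mol between the two chairs.
K = exp(ΔG/RT) with R = 1.987×10⁻³ kcal mol⁻¹ K⁻¹ and T = 303 K gives K ≈ 19.6.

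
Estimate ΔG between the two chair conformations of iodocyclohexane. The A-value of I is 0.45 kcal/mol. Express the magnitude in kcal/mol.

A monosubstituted cyclohexane has one chair with the iodo group axial (E = A = 0.45 kcal/mol) and one with it equatorial (E = 0).
ΔE = 0.45 − 0 = 0.45 kcal/mol.

0.45 kcal/mol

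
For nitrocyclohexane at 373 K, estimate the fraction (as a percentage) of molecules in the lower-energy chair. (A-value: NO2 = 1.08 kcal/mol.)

81.1%

One chair has the nitro group axial (E = 1.08 kcal/mol) and the other has it equatorial (E = 0).
ΔG = 1.08 kcal/mol between the two chairs.
K = exp(ΔG/RT) with R = 1.987×10⁻³ kcal mol⁻¹ K⁻¹ and T = 373 K gives K ≈ 4.29.
Fraction in the lower-energy chair = K/(K+1) = 81.1%.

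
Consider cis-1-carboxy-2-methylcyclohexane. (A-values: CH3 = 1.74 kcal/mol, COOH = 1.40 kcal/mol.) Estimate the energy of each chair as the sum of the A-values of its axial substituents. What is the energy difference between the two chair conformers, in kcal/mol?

C1 and C2 have opposite parity, so for the cis isomer the two substituents are one axial and one equatorial in each chair.
Chair I (methyl axial, carboxyl equatorial): E = 1.74 kcal/mol.
Chair II (methyl equatorial, carboxyl axial): E = 1.40 kcal/mol.
ΔE = 1.74 − 1.40 = 0.34 kcal/mol; chair II is more stable.

0.34 kcal/mol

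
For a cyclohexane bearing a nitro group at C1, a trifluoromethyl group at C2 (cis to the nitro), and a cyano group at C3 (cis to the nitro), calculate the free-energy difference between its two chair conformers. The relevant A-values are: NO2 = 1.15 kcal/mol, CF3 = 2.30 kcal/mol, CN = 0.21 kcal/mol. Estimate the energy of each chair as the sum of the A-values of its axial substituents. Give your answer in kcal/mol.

0.94 kcal/mol

Chair I (nitro axial, trifluoromethyl equatorial, cyano axial): E = 1.36 kcal/mol.
Chair II (nitro equatorial, trifluoromethyl axial, cyano equatorial): E = 2.30 kcal/mol.
ΔE = 2.30 − 1.36 = 0.94 kcal/mol; chair I is more stable.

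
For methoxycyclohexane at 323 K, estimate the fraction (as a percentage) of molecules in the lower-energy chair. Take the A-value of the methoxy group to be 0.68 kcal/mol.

One chair has the methoxy group axial (E = 0.68 kcal/mol) and the other has it equatorial (E = 0).
ΔG = 0.68 kcal/mol between the two chairs.
K = exp(ΔG/RT) with R = 1.987×10⁻³ kcal mol⁻¹ K⁻¹ and T = 323 K gives K ≈ 2.88.
Fraction in the lower-energy chair = K/(K+1) = 74.3%.

74.3%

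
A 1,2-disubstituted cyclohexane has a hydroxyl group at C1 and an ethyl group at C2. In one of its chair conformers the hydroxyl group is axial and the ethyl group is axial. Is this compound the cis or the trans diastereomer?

trans

C1 and C2 have opposite parity, so their axial bonds point in opposite directions.
With opposite-parity carbons, two substituents on the same face are one axial and one equatorial; opposite faces give both axial or both equatorial.
Here the groups are axial/axial → opposite face → trans.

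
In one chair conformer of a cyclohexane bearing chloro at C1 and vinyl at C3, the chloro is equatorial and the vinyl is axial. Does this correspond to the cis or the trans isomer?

trans

C1 and C3 have the same parity, so their axial bonds point in the same direction.
With same-parity carbons, two substituents on the same face are both axial or both equatorial; opposite faces give one of each.
Here the groups are equatorial/axial → opposite face → trans.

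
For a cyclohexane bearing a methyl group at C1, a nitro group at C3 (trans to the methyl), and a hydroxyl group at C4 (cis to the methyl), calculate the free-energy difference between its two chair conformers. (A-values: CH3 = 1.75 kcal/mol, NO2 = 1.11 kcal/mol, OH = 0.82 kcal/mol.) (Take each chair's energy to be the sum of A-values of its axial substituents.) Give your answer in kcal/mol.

Chair I (methyl axial, nitro equatorial, hydroxyl equatorial): E = 1.75 kcal/mol.
Chair II (methyl equatorial, nitro axial, hydroxyl axial): E = 1.93 kcal/mol.
ΔE = 1.93 − 1.75 = 0.18 kcal/mol; chair I is more stable.

0.18 kcal/mol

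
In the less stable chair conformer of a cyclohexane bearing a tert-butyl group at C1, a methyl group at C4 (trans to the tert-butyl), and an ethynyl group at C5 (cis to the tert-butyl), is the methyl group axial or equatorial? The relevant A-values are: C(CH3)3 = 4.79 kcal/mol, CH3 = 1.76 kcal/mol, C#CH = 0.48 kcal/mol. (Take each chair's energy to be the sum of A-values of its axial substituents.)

Chair I (tert-butyl axial, methyl axial, ethynyl axial): E = 7.03 kcal/mol.
Chair II (tert-butyl equatorial, methyl equatorial, ethynyl equatorial): E = 0.00 kcal/mol.
Chair I is the less stable (higher-energy) conformer, and in that chair the methyl group is axial.

axial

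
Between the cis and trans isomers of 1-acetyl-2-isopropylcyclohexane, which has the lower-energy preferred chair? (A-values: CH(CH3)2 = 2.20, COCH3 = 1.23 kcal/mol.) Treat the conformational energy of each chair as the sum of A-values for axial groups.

At 1,2 positions (parity opposite): cis → (a,e or e,a); trans → (e,e or a,a).
Best chair for cis: E = 1.23 kcal/mol; best chair for trans: E = 0.00 kcal/mol.
The trans isomer is lower by 1.23 kcal/mol.

trans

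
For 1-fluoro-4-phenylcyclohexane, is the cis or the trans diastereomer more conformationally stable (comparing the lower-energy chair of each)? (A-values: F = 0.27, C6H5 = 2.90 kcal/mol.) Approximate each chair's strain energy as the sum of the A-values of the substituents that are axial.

At 1,4 positions (parity opposite): cis → (a,e or e,a); trans → (e,e or a,a).
Best chair for cis: E = 0.27 kcal/mol; best chair for trans: E = 0.00 kcal/mol.
The trans isomer is lower by 0.27 kcal/mol.

trans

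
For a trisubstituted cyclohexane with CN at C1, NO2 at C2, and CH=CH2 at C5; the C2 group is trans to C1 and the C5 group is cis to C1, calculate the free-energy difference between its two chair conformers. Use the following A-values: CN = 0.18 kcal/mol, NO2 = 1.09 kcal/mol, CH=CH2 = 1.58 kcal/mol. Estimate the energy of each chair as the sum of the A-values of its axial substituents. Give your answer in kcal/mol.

2.85 kcal/mol

Chair I (cyano axial, nitro axial, vinyl axial): E = 2.85 kcal/mol.
Chair II (cyano equatorial, nitro equatorial, vinyl equatorial): E = 0.00 kcal/mol.
ΔE = 2.85 − 0.00 = 2.85 kcal/mol; chair II is more stable.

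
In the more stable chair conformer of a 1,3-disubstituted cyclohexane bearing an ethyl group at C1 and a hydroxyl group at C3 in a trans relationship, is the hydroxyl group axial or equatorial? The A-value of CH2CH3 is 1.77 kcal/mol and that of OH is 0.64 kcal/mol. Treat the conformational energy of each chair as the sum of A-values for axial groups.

axial

C1 and C3 have the same parity, so for the trans isomer the two substituents are one axial and one equatorial in each chair.
Chair I (ethyl axial, hydroxyl equatorial): E = 1.77 kcal/mol.
Chair II (ethyl equatorial, hydroxyl axial): E = 0.64 kcal/mol.
Chair II is the more stable (lower-energy) conformer, and in that chair the hydroxyl group is axial.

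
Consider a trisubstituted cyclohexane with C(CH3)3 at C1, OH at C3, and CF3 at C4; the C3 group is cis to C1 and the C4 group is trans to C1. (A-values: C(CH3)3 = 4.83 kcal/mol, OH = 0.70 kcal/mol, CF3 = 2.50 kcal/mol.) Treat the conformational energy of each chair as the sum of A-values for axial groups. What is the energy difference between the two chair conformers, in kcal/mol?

8.03 kcal/mol

Chair I (tert-butyl axial, hydroxyl axial, trifluoromethyl axial): E = 8.03 kcal/mol.
Chair II (tert-butyl equatorial, hydroxyl equatorial, trifluoromethyl equatorial): E = 0.00 kcal/mol.
ΔE = 8.03 − 0.00 = 8.03 kcal/mol; chair II is more stable.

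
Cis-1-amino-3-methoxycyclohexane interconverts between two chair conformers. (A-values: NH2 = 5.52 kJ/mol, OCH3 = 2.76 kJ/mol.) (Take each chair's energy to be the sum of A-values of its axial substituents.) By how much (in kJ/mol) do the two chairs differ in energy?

C1 and C3 have the same parity, so for the cis isomer the two substituents are e,e in one chair and a,a in the other.
Chair I (amino axial, methoxy axial): E = 8.28 kJ/mol.
Chair II (amino equatorial, methoxy equatorial): E = 0.00 kJ/mol.
ΔE = 8.28 − 0.00 = 8.28 kJ/mol; chair II is more stable.

8.28 kJ/mol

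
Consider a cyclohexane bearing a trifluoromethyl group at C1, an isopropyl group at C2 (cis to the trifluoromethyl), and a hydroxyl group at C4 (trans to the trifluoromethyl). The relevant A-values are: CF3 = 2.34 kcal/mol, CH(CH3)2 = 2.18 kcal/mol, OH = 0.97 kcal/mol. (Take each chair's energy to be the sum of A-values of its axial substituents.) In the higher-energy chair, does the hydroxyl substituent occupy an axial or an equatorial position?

axial

Chair I (trifluoromethyl axial, isopropyl equatorial, hydroxyl axial): E = 3.31 kcal/mol.
Chair II (trifluoromethyl equatorial, isopropyl axial, hydroxyl equatorial): E = 2.18 kcal/mol.
Chair I is the less stable (higher-energy) conformer, and in that chair the hydroxyl group is axial.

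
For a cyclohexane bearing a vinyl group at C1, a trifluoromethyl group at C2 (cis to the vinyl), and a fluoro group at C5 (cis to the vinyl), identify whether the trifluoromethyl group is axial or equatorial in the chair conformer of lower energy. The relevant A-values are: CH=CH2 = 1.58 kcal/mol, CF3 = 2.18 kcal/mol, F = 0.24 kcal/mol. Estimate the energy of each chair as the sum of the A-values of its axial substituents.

equatorial

Chair I (vinyl axial, trifluoromethyl equatorial, fluoro axial): E = 1.82 kcal/mol.
Chair II (vinyl equatorial, trifluoromethyl axial, fluoro equatorial): E = 2.18 kcal/mol.
Chair I is the more stable (lower-energy) conformer, and in that chair the trifluoromethyl group is equatorial.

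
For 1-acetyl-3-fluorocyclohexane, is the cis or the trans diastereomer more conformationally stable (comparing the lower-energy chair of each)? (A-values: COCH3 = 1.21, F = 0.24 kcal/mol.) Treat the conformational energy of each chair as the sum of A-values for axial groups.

At 1,3 positions (parity same): cis → (e,e or a,a); trans → (a,e or e,a).
Best chair for cis: E = 0.00 kcal/mol; best chair for trans: E = 0.24 kcal/mol.
The cis isomer is lower by 0.24 kcal/mol.

cis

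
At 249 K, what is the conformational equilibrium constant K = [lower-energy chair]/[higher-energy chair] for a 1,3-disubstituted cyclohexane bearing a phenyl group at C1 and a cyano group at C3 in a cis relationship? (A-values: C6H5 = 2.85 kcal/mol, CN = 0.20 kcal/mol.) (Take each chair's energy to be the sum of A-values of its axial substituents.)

C1 and C3 have the same parity, so for the cis isomer the two substituents are e,e in one chair and a,a in the other.
Chair I (phenyl axial, cyano axial): E = 3.05 kcal/mol; chair II (phenyl equatorial, cyano equatorial): E = 0.00 kcal/mol.
ΔG = 3.05 kcal/mol between the two chairs.
K = exp(ΔG/RT) with R = 1.987×10⁻³ kcal mol⁻¹ K⁻¹ and T = 249 K gives K ≈ 476.

K ≈ 476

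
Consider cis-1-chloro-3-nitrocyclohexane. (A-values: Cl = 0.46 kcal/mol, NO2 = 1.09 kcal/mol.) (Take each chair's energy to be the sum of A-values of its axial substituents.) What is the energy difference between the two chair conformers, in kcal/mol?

1.55 kcal/mol

C1 and C3 have the same parity, so for the cis isomer the two substituents are e,e in one chair and a,a in the other.
Chair I (chloro axial, nitro axial): E = 1.55 kcal/mol.
Chair II (chloro equatorial, nitro equatorial): E = 0.00 kcal/mol.
ΔE = 1.55 − 0.00 = 1.55 kcal/mol; chair II is more stable.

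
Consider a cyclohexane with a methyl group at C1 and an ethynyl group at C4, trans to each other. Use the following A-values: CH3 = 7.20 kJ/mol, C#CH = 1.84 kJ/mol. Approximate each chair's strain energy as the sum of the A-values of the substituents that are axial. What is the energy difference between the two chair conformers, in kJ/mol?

9.04 kJ/mol

C1 and C4 have opposite parity, so for the trans isomer the two substituents are e,e in one chair and a,a in the other.
Chair I (methyl axial, ethynyl axial): E = 9.04 kJ/mol.
Chair II (methyl equatorial, ethynyl equatorial): E = 0.00 kJ/mol.
ΔE = 9.04 − 0.00 = 9.04 kJ/mol; chair II is more stable.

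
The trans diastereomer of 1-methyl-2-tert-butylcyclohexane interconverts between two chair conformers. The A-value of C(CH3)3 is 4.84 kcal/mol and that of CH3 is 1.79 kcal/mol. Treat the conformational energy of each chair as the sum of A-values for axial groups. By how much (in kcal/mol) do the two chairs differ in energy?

6.63 kcal/mol

C1 and C2 have opposite parity, so for the trans isomer the two substituents are e,e in one chair and a,a in the other.
Chair I (tert-butyl axial, methyl axial): E = 6.63 kcal/mol.
Chair II (tert-butyl equatorial, methyl equatorial): E = 0.00 kcal/mol.
ΔE = 6.63 − 0.00 = 6.63 kcal/mol; chair II is more stable.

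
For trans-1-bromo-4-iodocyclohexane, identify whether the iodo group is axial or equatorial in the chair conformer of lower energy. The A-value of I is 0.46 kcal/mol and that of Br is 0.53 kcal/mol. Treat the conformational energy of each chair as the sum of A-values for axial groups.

equatorial

C1 and C4 have opposite parity, so for the trans isomer the two substituents are e,e in one chair and a,a in the other.
Chair I (iodo axial, bromo axial): E = 0.99 kcal/mol.
Chair II (iodo equatorial, bromo equatorial): E = 0.00 kcal/mol.
Chair II is the more stable (lower-energy) conformer, and in that chair the iodo group is equatorial.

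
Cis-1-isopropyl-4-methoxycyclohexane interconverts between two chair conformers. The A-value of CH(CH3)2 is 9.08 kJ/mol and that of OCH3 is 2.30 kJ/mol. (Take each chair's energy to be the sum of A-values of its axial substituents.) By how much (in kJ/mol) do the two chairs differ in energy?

6.78 kJ/mol

C1 and C4 have opposite parity, so for the cis isomer the two substituents are one axial and one equatorial in each chair.
Chair I (isopropyl axial, methoxy equatorial): E = 9.08 kJ/mol.
Chair II (isopropyl equatorial, methoxy axial): E = 2.30 kJ/mol.
ΔE = 9.08 − 2.30 = 6.78 kJ/mol; chair II is more stable.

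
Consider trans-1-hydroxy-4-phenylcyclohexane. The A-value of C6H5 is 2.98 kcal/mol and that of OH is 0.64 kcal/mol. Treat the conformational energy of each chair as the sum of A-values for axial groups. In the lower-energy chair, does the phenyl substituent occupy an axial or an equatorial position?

equatorial

C1 and C4 have opposite parity, so for the trans isomer the two substituents are e,e in one chair and a,a in the other.
Chair I (phenyl axial, hydroxyl axial): E = 3.62 kcal/mol.
Chair II (phenyl equatorial, hydroxyl equatorial): E = 0.00 kcal/mol.
Chair II is the more stable (lower-energy) conformer, and in that chair the phenyl group is equatorial.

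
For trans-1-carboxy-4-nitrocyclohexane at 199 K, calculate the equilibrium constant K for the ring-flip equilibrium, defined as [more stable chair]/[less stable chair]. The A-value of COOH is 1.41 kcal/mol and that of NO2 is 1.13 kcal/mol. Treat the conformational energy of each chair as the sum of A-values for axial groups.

K ≈ 616

C1 and C4 have opposite parity, so for the trans isomer the two substituents are e,e in one chair and a,a in the other.
Chair I (carboxyl axial, nitro axial): E = 2.54 kcal/mol; chair II (carboxyl equatorial, nitro equatorial): E = 0.00 kcal/mol.
ΔG = 2.54 kcal/mol between the two chairs.
K = exp(ΔG/RT) with R = 1.987×10⁻³ kcal mol⁻¹ K⁻¹ and T = 199 K gives K ≈ 616.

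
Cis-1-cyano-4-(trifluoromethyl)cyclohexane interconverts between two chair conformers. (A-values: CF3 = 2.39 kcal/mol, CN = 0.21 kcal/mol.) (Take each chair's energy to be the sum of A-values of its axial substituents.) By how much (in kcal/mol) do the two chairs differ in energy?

2.18 kcal/mol

C1 and C4 have opposite parity, so for the cis isomer the two substituents are one axial and one equatorial in each chair.
Chair I (trifluoromethyl axial, cyano equatorial): E = 2.39 kcal/mol.
Chair II (trifluoromethyl equatorial, cyano axial): E = 0.21 kcal/mol.
ΔE = 2.39 − 0.21 = 2.18 kcal/mol; chair II is more stable.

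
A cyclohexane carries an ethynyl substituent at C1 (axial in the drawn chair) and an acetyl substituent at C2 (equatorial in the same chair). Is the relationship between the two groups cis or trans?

C1 and C2 have opposite parity, so their axial bonds point in opposite directions.
With opposite-parity carbons, two substituents on the same face are one axial and one equatorial; opposite faces give both axial or both equatorial.
Here the groups are axial/equatorial → same face → cis.

cis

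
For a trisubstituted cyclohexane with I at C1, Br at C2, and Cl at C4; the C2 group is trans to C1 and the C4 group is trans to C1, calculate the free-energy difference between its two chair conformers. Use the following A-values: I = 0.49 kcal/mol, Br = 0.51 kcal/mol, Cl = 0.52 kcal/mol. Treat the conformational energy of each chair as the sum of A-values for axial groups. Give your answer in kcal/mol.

1.52 kcal/mol

Chair I (iodo axial, bromo axial, chloro axial): E = 1.52 kcal/mol.
Chair II (iodo equatorial, bromo equatorial, chloro equatorial): E = 0.00 kcal/mol.
ΔE = 1.52 − 0.00 = 1.52 kcal/mol; chair II is more stable.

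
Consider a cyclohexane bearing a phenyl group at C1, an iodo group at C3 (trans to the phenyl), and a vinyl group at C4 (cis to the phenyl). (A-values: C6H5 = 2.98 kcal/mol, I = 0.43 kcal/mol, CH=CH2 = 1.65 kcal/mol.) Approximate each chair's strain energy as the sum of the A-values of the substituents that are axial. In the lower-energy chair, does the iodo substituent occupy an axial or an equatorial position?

axial

Chair I (phenyl axial, iodo equatorial, vinyl equatorial): E = 2.98 kcal/mol.
Chair II (phenyl equatorial, iodo axial, vinyl axial): E = 2.08 kcal/mol.
Chair II is the more stable (lower-energy) conformer, and in that chair the iodo group is axial.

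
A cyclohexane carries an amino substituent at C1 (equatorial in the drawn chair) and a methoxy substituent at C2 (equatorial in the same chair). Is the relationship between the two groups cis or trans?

C1 and C2 have opposite parity, so their axial bonds point in opposite directions.
With opposite-parity carbons, two substituents on the same face are one axial and one equatorial; opposite faces give both axial or both equatorial.
Here the groups are equatorial/equatorial → opposite face → trans.

trans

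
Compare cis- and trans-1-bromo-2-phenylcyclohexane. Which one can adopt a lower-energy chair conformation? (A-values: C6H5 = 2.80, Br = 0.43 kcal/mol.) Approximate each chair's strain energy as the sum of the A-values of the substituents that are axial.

At 1,2 positions (parity opposite): cis → (a,e or e,a); trans → (e,e or a,a).
Best chair for cis: E = 0.43 kcal/mol; best chair for trans: E = 0.00 kcal/mol.
The trans isomer is lower by 0.43 kcal/mol.

trans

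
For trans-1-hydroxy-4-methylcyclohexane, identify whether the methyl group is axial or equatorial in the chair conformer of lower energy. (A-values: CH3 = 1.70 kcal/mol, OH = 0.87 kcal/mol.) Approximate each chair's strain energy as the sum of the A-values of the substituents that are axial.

C1 and C4 have opposite parity, so for the trans isomer the two substituents are e,e in one chair and a,a in the other.
Chair I (methyl axial, hydroxyl axial): E = 2.57 kcal/mol.
Chair II (methyl equatorial, hydroxyl equatorial): E = 0.00 kcal/mol.
Chair II is the more stable (lower-energy) conformer, and in that chair the methyl group is equatorial.

equatorial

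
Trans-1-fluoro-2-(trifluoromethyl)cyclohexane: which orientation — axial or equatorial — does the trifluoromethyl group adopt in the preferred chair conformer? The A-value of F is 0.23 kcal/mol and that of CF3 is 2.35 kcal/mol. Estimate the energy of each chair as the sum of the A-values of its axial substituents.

equatorial

C1 and C2 have opposite parity, so for the trans isomer the two substituents are e,e in one chair and a,a in the other.
Chair I (fluoro axial, trifluoromethyl axial): E = 2.58 kcal/mol.
Chair II (fluoro equatorial, trifluoromethyl equatorial): E = 0.00 kcal/mol.
Chair II is the more stable (lower-energy) conformer, and in that chair the trifluoromethyl group is equatorial.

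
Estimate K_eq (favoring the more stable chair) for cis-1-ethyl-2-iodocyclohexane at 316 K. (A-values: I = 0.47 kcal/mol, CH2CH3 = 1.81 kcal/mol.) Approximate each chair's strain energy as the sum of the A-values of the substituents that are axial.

C1 and C2 have opposite parity, so for the cis isomer the two substituents are one axial and one equatorial in each chair.
Chair I (iodo axial, ethyl equatorial): E = 0.47 kcal/mol; chair II (iodo equatorial, ethyl axial): E = 1.81 kcal/mol.
ΔG = 1.34 kcal/mol between the two chairs.
K = exp(ΔG/RT) with R = 1.987×10⁻³ kcal mol⁻¹ K⁻¹ and T = 316 K gives K ≈ 8.45.

K ≈ 8.45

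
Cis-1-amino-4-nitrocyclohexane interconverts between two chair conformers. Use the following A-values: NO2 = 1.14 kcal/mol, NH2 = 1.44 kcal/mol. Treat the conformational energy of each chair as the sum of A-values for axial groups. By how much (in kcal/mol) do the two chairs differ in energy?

C1 and C4 have opposite parity, so for the cis isomer the two substituents are one axial and one equatorial in each chair.
Chair I (nitro axial, amino equatorial): E = 1.14 kcal/mol.
Chair II (nitro equatorial, amino axial): E = 1.44 kcal/mol.
ΔE = 1.44 − 1.14 = 0.30 kcal/mol; chair I is more stable.

0.30 kcal/mol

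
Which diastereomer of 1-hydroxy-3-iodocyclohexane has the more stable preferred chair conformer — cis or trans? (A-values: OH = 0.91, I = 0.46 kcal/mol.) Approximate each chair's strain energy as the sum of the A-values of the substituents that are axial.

At 1,3 positions (parity same): cis → (e,e or a,a); trans → (a,e or e,a).
Best chair for cis: E = 0.00 kcal/mol; best chair for trans: E = 0.46 kcal/mol.
The cis isomer is lower by 0.46 kcal/mol.

cis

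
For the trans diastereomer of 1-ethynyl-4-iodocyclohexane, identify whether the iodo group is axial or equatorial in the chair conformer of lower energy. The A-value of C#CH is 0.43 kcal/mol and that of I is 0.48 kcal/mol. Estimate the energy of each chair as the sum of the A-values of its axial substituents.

C1 and C4 have opposite parity, so for the trans isomer the two substituents are e,e in one chair and a,a in the other.
Chair I (ethynyl axial, iodo axial): E = 0.91 kcal/mol.
Chair II (ethynyl equatorial, iodo equatorial): E = 0.00 kcal/mol.
Chair II is the more stable (lower-energy) conformer, and in that chair the iodo group is equatorial.

equatorial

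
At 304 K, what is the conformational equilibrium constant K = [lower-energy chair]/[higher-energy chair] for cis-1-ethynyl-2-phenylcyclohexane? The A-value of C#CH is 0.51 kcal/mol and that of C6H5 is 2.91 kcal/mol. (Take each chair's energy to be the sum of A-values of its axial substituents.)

C1 and C2 have opposite parity, so for the cis isomer the two substituents are one axial and one equatorial in each chair.
Chair I (ethynyl axial, phenyl equatorial): E = 0.51 kcal/mol; chair II (ethynyl equatorial, phenyl axial): E = 2.91 kcal/mol.
ΔG = 2.40 kcal/mol between the two chairs.
K = exp(ΔG/RT) with R = 1.987×10⁻³ kcal mol⁻¹ K⁻¹ and T = 304 K gives K ≈ 53.2.

K ≈ 53.2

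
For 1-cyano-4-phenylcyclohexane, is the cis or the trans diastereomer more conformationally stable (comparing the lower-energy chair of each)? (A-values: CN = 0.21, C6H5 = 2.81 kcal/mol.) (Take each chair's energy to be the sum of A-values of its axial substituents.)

At 1,4 positions (parity opposite): cis → (a,e or e,a); trans → (e,e or a,a).
Best chair for cis: E = 0.21 kcal/mol; best chair for trans: E = 0.00 kcal/mol.
The trans isomer is lower by 0.21 kcal/mol.

trans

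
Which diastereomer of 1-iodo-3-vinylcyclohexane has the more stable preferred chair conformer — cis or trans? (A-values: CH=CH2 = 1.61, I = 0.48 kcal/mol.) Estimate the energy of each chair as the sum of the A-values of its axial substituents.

At 1,3 positions (parity same): cis → (e,e or a,a); trans → (a,e or e,a).
Best chair for cis: E = 0.00 kcal/mol; best chair for trans: E = 0.48 kcal/mol.
The cis isomer is lower by 0.48 kcal/mol.

cis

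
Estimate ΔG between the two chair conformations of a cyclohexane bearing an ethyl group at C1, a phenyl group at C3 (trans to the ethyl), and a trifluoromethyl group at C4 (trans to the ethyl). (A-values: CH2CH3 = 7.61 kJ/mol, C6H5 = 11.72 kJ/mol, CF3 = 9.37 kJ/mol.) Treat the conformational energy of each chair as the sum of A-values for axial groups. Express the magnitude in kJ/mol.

5.26 kJ/mol

Chair I (ethyl axial, phenyl equatorial, trifluoromethyl axial): E = 16.98 kJ/mol.
Chair II (ethyl equatorial, phenyl axial, trifluoromethyl equatorial): E = 11.72 kJ/mol.
ΔE = 16.98 − 11.72 = 5.26 kJ/mol; chair II is more stable.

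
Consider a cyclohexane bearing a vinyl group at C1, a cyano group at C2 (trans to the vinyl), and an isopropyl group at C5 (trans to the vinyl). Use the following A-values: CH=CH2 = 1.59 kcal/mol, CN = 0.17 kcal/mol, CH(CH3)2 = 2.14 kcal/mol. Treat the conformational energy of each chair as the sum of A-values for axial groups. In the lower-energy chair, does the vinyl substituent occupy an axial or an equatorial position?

Chair I (vinyl axial, cyano axial, isopropyl equatorial): E = 1.76 kcal/mol.
Chair II (vinyl equatorial, cyano equatorial, isopropyl axial): E = 2.14 kcal/mol.
Chair I is the more stable (lower-energy) conformer, and in that chair the vinyl group is axial.

axial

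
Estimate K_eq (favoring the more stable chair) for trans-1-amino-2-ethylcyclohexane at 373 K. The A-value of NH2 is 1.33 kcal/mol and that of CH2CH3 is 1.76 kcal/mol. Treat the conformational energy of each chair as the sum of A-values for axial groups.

K ≈ 64.7

C1 and C2 have opposite parity, so for the trans isomer the two substituents are e,e in one chair and a,a in the other.
Chair I (amino axial, ethyl axial): E = 3.09 kcal/mol; chair II (amino equatorial, ethyl equatorial): E = 0.00 kcal/mol.
ΔG = 3.09 kcal/mol between the two chairs.
K = exp(ΔG/RT) with R = 1.987×10⁻³ kcal mol⁻¹ K⁻¹ and T = 373 K gives K ≈ 64.7.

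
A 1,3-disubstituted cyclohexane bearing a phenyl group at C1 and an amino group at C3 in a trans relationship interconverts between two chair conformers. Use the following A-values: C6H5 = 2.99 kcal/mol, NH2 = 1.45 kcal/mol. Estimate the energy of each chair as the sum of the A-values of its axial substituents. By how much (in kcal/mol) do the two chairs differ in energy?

C1 and C3 have the same parity, so for the trans isomer the two substituents are one axial and one equatorial in each chair.
Chair I (phenyl axial, amino equatorial): E = 2.99 kcal/mol.
Chair II (phenyl equatorial, amino axial): E = 1.45 kcal/mol.
ΔE = 2.99 − 1.45 = 1.54 kcal/mol; chair II is more stable.

1.54 kcal/mol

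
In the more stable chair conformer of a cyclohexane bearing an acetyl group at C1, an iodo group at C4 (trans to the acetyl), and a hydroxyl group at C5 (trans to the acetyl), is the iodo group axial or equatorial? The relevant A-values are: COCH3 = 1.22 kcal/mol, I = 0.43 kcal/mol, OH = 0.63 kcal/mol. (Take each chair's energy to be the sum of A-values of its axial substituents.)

equatorial

Chair I (acetyl axial, iodo axial, hydroxyl equatorial): E = 1.65 kcal/mol.
Chair II (acetyl equatorial, iodo equatorial, hydroxyl axial): E = 0.63 kcal/mol.
Chair II is the more stable (lower-energy) conformer, and in that chair the iodo group is equatorial.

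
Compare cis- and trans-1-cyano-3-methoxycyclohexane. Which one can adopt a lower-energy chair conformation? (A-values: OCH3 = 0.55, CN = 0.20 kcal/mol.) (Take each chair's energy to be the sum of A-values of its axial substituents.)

At 1,3 positions (parity same): cis → (e,e or a,a); trans → (a,e or e,a).
Best chair for cis: E = 0.00 kcal/mol; best chair for trans: E = 0.20 kcal/mol.
The cis isomer is lower by 0.20 kcal/mol.

cis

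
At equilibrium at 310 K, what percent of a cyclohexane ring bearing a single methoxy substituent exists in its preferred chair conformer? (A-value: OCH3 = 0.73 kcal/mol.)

One chair has the methoxy group axial (E = 0.73 kcal/mol) and the other has it equatorial (E = 0).
ΔG = 0.73 kcal/mol between the two chairs.
K = exp(ΔG/RT) with R = 1.987×10⁻³ kcal mol⁻¹ K⁻¹ and T = 310 K gives K ≈ 3.27.
Fraction in the lower-energy chair = K/(K+1) = 76.6%.

76.6%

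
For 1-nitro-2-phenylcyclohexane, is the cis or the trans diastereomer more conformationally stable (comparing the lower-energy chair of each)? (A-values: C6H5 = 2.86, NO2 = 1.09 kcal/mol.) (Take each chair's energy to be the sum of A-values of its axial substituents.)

At 1,2 positions (parity opposite): cis → (a,e or e,a); trans → (e,e or a,a).
Best chair for cis: E = 1.09 kcal/mol; best chair for trans: E = 0.00 kcal/mol.
The trans isomer is lower by 1.09 kcal/mol.

trans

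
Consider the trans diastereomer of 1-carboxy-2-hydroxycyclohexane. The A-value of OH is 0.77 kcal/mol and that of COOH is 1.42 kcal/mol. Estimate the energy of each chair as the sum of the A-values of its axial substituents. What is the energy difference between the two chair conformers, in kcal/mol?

2.19 kcal/mol

C1 and C2 have opposite parity, so for the trans isomer the two substituents are e,e in one chair and a,a in the other.
Chair I (hydroxyl axial, carboxyl axial): E = 2.19 kcal/mol.
Chair II (hydroxyl equatorial, carboxyl equatorial): E = 0.00 kcal/mol.
ΔE = 2.19 − 0.00 = 2.19 kcal/mol; chair II is more stable.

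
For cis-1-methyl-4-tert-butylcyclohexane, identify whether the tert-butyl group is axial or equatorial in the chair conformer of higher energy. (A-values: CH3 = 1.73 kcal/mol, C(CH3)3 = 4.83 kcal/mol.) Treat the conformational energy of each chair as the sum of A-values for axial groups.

axial

C1 and C4 have opposite parity, so for the cis isomer the two substituents are one axial and one equatorial in each chair.
Chair I (methyl axial, tert-butyl equatorial): E = 1.73 kcal/mol.
Chair II (methyl equatorial, tert-butyl axial): E = 4.83 kcal/mol.
Chair II is the less stable (higher-energy) conformer, and in that chair the tert-butyl group is axial.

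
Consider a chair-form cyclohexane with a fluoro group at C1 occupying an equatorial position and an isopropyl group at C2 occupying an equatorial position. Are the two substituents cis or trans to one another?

C1 and C2 have opposite parity, so their axial bonds point in opposite directions.
With opposite-parity carbons, two substituents on the same face are one axial and one equatorial; opposite faces give both axial or both equatorial.
Here the groups are equatorial/equatorial → opposite face → trans.

trans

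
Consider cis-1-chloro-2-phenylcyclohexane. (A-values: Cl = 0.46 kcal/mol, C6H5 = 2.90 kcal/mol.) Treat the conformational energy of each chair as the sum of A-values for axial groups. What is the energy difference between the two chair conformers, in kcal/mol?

C1 and C2 have opposite parity, so for the cis isomer the two substituents are one axial and one equatorial in each chair.
Chair I (chloro axial, phenyl equatorial): E = 0.46 kcal/mol.
Chair II (chloro equatorial, phenyl axial): E = 2.90 kcal/mol.
ΔE = 2.90 − 0.46 = 2.44 kcal/mol; chair I is more stable.

2.44 kcal/mol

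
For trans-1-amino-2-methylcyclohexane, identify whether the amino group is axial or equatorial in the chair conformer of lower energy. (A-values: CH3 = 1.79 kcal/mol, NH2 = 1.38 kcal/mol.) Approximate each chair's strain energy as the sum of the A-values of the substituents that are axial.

equatorial

C1 and C2 have opposite parity, so for the trans isomer the two substituents are e,e in one chair and a,a in the other.
Chair I (methyl axial, amino axial): E = 3.17 kcal/mol.
Chair II (methyl equatorial, amino equatorial): E = 0.00 kcal/mol.
Chair II is the more stable (lower-energy) conformer, and in that chair the amino group is equatorial.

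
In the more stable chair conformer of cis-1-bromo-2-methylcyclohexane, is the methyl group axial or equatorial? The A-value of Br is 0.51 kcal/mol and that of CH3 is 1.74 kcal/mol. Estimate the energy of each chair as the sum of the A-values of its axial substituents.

equatorial

C1 and C2 have opposite parity, so for the cis isomer the two substituents are one axial and one equatorial in each chair.
Chair I (bromo axial, methyl equatorial): E = 0.51 kcal/mol.
Chair II (bromo equatorial, methyl axial): E = 1.74 kcal/mol.
Chair I is the more stable (lower-energy) conformer, and in that chair the methyl group is equatorial.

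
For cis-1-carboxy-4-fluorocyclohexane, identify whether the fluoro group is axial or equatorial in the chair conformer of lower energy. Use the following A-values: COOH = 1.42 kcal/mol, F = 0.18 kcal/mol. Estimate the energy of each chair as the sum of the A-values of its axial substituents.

C1 and C4 have opposite parity, so for the cis isomer the two substituents are one axial and one equatorial in each chair.
Chair I (carboxyl axial, fluoro equatorial): E = 1.42 kcal/mol.
Chair II (carboxyl equatorial, fluoro axial): E = 0.18 kcal/mol.
Chair II is the more stable (lower-energy) conformer, and in that chair the fluoro group is axial.

axial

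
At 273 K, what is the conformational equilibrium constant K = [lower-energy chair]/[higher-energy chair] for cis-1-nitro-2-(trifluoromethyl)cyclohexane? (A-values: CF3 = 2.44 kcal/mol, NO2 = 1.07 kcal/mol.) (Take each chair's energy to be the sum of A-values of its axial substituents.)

K ≈ 12.5

C1 and C2 have opposite parity, so for the cis isomer the two substituents are one axial and one equatorial in each chair.
Chair I (trifluoromethyl axial, nitro equatorial): E = 2.44 kcal/mol; chair II (trifluoromethyl equatorial, nitro axial): E = 1.07 kcal/mol.
ΔG = 1.37 kcal/mol between the two chairs.
K = exp(ΔG/RT) with R = 1.987×10⁻³ kcal mol⁻¹ K⁻¹ and T = 273 K gives K ≈ 12.5.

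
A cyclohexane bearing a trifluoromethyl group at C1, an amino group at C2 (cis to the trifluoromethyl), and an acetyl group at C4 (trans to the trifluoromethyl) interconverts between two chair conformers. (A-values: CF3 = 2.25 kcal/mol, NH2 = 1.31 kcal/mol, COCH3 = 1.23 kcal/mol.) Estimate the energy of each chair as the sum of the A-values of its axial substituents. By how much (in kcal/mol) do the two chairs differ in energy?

2.17 kcal/mol

Chair I (trifluoromethyl axial, amino equatorial, acetyl axial): E = 3.48 kcal/mol.
Chair II (trifluoromethyl equatorial, amino axial, acetyl equatorial): E = 1.31 kcal/mol.
ΔE = 3.48 − 1.31 = 2.17 kcal/mol; chair II is more stable.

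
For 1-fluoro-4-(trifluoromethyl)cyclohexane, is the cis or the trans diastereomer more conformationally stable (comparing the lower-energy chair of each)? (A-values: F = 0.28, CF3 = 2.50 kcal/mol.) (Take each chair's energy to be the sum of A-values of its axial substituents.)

trans

At 1,4 positions (parity opposite): cis → (a,e or e,a); trans → (e,e or a,a).
Best chair for cis: E = 0.28 kcal/mol; best chair for trans: E = 0.00 kcal/mol.
The trans isomer is lower by 0.28 kcal/mol.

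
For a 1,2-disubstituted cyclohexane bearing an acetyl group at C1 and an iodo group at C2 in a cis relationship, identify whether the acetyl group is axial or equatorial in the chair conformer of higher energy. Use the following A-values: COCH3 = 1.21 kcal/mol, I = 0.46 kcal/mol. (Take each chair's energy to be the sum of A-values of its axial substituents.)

C1 and C2 have opposite parity, so for the cis isomer the two substituents are one axial and one equatorial in each chair.
Chair I (acetyl axial, iodo equatorial): E = 1.21 kcal/mol.
Chair II (acetyl equatorial, iodo axial): E = 0.46 kcal/mol.
Chair I is the less stable (higher-energy) conformer, and in that chair the acetyl group is axial.

axial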